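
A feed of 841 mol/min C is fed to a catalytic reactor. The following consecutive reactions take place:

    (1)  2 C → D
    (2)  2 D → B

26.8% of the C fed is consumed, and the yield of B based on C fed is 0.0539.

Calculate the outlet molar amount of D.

22 mol/min

Conversion of C: C consumed = 2ξ₁ = 0.268 × 841 → ξ₁ = 112.7 mol/min.
Yield of B: 1ξ₂ / 841 = 0.0539 → ξ₂ = 45.33 mol/min.
Outlet amounts (n = n₀ + Σ ν·ξ):
  C: 841 − 2(112.7) = 615.6
  D: 0 + 1(112.7) − 2(45.33) = 22.03
  B: 0 + 1(45.33) = 45.33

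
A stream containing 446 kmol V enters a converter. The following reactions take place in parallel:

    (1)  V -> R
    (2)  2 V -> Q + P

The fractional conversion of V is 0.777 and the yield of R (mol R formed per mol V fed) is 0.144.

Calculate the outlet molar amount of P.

141 kmol

Yield of R: 1ξ₁ / 446 = 0.144 → ξ₁ = 64.22 kmol.
Conversion of V: 1ξ₁ + 2ξ₂ = 0.777 × 446 = 346.5 → ξ₂ = 141.2 kmol.
Outlet amounts (n = n₀ + Σ ν·ξ):
  V: 446 − 1(64.22) − 2(141.2) = 99.46
  R: 0 + 1(64.22) = 64.22
  Q: 0 + 1(141.2) = 141.2
  P: 0 + 1(141.2) = 141.2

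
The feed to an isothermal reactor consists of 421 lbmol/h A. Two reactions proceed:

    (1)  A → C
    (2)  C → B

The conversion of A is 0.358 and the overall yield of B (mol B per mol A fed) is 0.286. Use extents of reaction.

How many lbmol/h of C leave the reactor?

30.3 lbmol/h

Conversion of A: A consumed = 1ξ₁ = 0.358 × 421 → ξ₁ = 150.7 lbmol/h.
Yield of B: 1ξ₂ / 421 = 0.286 → ξ₂ = 120.4 lbmol/h.
Outlet amounts (n = n₀ + Σ ν·ξ):
  A: 421 − 1(150.7) = 270.3
  C: 0 + 1(150.7) − 1(120.4) = 30.31
  B: 0 + 1(120.4) = 120.4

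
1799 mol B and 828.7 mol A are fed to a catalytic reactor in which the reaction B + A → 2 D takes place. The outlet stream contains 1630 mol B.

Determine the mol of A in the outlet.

For B: n = n₀ − 1ξ → 1630 = 1799 − 1ξ, giving ξ = 169 mol.
Outlet amounts (n = n₀ + ν ξ):
  B: 1799 − 1(169) = 1630
  A: 828.7 − 1(169) = 659.7
  D: 0 + 2(169) = 338

660 mol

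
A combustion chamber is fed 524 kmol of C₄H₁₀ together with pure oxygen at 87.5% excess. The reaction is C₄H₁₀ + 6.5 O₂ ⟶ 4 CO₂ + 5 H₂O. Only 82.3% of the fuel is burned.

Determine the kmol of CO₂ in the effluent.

Stoichiometric O₂ = 6.5 × 524 = 3406 kmol; O₂ fed = 3406 × 1.875 = 6386 kmol.
Fuel reacted = 0.823 × 524 → ξ = 431.3 kmol.
Outlet (n = n₀ + ν ξ):
  C₄H₁₀: 524 − 1(431.3) = 92.75
  O₂: 6386 − 6.5(431.3) = 3583
  CO₂: 0 + 4(431.3) = 1725
  H₂O: 0 + 5(431.3) = 2156

1730 kmol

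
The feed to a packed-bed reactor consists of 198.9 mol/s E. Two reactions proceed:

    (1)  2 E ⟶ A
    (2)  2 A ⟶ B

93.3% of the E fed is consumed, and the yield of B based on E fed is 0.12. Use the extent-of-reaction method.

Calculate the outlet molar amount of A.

Conversion of E: E consumed = 2ξ₁ = 0.933 × 198.9 → ξ₁ = 92.79 mol/s.
Yield of B: 1ξ₂ / 198.9 = 0.12 → ξ₂ = 23.87 mol/s.
Outlet amounts (n = n₀ + Σ ν·ξ):
  E: 198.9 − 2(92.79) = 13.33
  A: 0 + 1(92.79) − 2(23.87) = 45.05
  B: 0 + 1(23.87) = 23.87

45.1 mol/s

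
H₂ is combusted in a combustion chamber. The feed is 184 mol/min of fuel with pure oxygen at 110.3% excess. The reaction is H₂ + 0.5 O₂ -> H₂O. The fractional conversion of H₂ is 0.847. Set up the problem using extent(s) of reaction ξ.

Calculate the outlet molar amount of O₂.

116 mol/min

Stoichiometric O₂ = 0.5 × 184 = 92 mol/min; O₂ fed = 92 × 2.103 = 193.5 mol/min.
Fuel reacted = 0.847 × 184 → ξ = 155.8 mol/min.
Outlet (n = n₀ + ν ξ):
  H₂: 184 − 1(155.8) = 28.15
  O₂: 193.5 − 0.5(155.8) = 115.6
  H₂O: 0 + 1(155.8) = 155.8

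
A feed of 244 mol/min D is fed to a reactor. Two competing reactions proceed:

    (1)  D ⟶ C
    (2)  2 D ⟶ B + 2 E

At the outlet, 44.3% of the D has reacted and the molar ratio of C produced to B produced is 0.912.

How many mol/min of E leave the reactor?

74.2 mol/min

Conversion of D: D consumed = 0.443 × 244 = 108.1 mol/min = 1ξ₁ + 2ξ₂.
Selectivity: 1ξ₁ / (1ξ₂) = 0.912 → ξ₁ = 0.912 ξ₂.
Substitute: (1·0.912 + 2) ξ₂ = 108.1 → ξ₂ = 37.12 mol/min, ξ₁ = 33.85 mol/min.
Outlet amounts (n = n₀ + Σ ν·ξ):
  D: 244 − 1(33.85) − 2(37.12) = 135.9
  C: 0 + 1(33.85) = 33.85
  B: 0 + 1(37.12) = 37.12
  E: 0 + 2(37.12) = 74.24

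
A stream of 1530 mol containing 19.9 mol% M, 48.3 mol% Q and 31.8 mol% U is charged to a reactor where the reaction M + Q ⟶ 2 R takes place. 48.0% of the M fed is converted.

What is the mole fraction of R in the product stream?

M reacted = 0.48 × 304.5 = 146.1 mol; ν_M = −1, so ξ = 146.1/1 = 146.1 mol.
Outlet amounts (n = n₀ + ν ξ):
  M: 304.5 − 1(146.1) = 158.3
  Q: 739 − 1(146.1) = 592.8
  R: 0 + 2(146.1) = 292.3
  U: 486.5 (inert)
Total out = 1530 mol; y_R = 292.3 / 1530 = 0.191.

0.191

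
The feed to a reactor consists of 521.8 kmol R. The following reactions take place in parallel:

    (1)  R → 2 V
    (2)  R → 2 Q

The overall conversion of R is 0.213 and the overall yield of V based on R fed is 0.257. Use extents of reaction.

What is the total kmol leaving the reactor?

633 kmol

Yield of V: 2ξ₁ / 521.8 = 0.257 → ξ₁ = 67.05 kmol.
Conversion of R: 1ξ₁ + 1ξ₂ = 0.213 × 521.8 = 111.1 → ξ₂ = 44.09 kmol.
Outlet amounts (n = n₀ + Σ ν·ξ):
  R: 521.8 − 1(67.05) − 1(44.09) = 410.7
  V: 0 + 2(67.05) = 134.1
  Q: 0 + 2(44.09) = 88.18
Total out = 410.7 + 134.1 + 88.18 = 632.9 kmol.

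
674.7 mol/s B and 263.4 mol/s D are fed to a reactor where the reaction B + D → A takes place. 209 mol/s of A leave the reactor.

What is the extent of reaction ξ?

ξ = 209 mol/s

For A: n = n₀ + 1ξ → 209 = 0 + 1ξ, giving ξ = 209 mol/s.
Outlet amounts (n = n₀ + ν ξ):
  B: 674.7 − 1(209) = 465.7
  D: 263.4 − 1(209) = 54.4
  A: 0 + 1(209) = 209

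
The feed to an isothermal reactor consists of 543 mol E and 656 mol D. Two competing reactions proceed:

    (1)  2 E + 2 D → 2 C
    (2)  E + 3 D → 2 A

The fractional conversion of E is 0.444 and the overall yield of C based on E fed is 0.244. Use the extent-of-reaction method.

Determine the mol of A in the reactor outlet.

217 mol

Yield of C: 2ξ₁ / 543 = 0.244 → ξ₁ = 66.25 mol.
Conversion of E: 2ξ₁ + 1ξ₂ = 0.444 × 543 = 241.1 → ξ₂ = 108.6 mol.
Outlet amounts (n = n₀ + Σ ν·ξ):
  E: 543 − 2(66.25) − 1(108.6) = 301.9
  D: 656 − 2(66.25) − 3(108.6) = 197.7
  C: 0 + 2(66.25) = 132.5
  A: 0 + 2(108.6) = 217.2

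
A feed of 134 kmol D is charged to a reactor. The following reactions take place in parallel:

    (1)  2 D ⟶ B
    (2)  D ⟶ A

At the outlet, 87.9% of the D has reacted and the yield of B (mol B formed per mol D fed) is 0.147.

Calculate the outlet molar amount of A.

78.4 kmol

Yield of B: 1ξ₁ / 134 = 0.147 → ξ₁ = 19.7 kmol.
Conversion of D: 2ξ₁ + 1ξ₂ = 0.879 × 134 = 117.8 → ξ₂ = 78.39 kmol.
Outlet amounts (n = n₀ + Σ ν·ξ):
  D: 134 − 2(19.7) − 1(78.39) = 16.21
  B: 0 + 1(19.7) = 19.7
  A: 0 + 1(78.39) = 78.39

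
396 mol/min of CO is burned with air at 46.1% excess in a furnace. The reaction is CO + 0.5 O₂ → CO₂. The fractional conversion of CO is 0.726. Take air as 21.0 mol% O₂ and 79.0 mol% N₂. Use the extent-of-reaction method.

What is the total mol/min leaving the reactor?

Stoichiometric O₂ = 0.5 × 396 = 198 mol/min; O₂ fed = 198 × 1.461 = 289.3 mol/min.
N₂ fed = 289.3 × 79/21 = 1088 mol/min.
Fuel reacted = 0.726 × 396 → ξ = 287.5 mol/min.
Outlet (n = n₀ + ν ξ):
  CO: 396 − 1(287.5) = 108.5
  O₂: 289.3 − 0.5(287.5) = 145.5
  N₂: 1088 (inert)
  CO₂: 0 + 1(287.5) = 287.5
Total out = 108.5 + 145.5 + 1088 + 287.5 = 1630 mol/min.

1630 mol/min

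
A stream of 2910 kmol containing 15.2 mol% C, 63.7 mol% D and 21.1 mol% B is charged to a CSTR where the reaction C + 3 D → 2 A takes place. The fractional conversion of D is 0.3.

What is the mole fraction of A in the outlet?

0.146

D reacted = 0.3 × 1854 = 556.1 kmol; ν_D = −3, so ξ = 556.1/3 = 185.4 kmol.
Outlet amounts (n = n₀ + ν ξ):
  C: 442.3 − 1(185.4) = 257
  D: 1854 − 3(185.4) = 1298
  A: 0 + 2(185.4) = 370.7
  B: 614 (inert)
Total out = 2539 kmol; y_A = 370.7 / 2539 = 0.146.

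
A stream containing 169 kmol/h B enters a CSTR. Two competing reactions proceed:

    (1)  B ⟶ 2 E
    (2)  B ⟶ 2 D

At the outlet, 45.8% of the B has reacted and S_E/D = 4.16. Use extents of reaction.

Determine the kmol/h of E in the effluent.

Conversion of B: B consumed = 0.458 × 169 = 77.4 kmol/h = 1ξ₁ + 1ξ₂.
Selectivity: 2ξ₁ / (2ξ₂) = 4.16 → ξ₁ = 4.16 ξ₂.
Substitute: (1·4.16 + 1) ξ₂ = 77.4 → ξ₂ = 15 kmol/h, ξ₁ = 62.4 kmol/h.
Outlet amounts (n = n₀ + Σ ν·ξ):
  B: 169 − 1(62.4) − 1(15) = 91.6
  E: 0 + 2(62.4) = 124.8
  D: 0 + 2(15) = 30

125 kmol/h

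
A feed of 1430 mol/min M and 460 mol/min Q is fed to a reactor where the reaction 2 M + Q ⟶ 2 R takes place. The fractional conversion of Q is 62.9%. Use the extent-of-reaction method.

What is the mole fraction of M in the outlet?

Q reacted = 0.629 × 460 = 289.3 mol/min; ν_Q = −1, so ξ = 289.3/1 = 289.3 mol/min.
Outlet amounts (n = n₀ + ν ξ):
  M: 1430 − 2(289.3) = 851.3
  Q: 460 − 1(289.3) = 170.7
  R: 0 + 2(289.3) = 578.7
Total out = 1601 mol/min; y_M = 851.3 / 1601 = 0.5319.

0.532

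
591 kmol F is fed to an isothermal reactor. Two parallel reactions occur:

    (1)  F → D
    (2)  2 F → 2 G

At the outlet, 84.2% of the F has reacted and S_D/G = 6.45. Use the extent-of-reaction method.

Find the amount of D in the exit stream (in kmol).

Conversion of F: F consumed = 0.842 × 591 = 497.6 kmol = 1ξ₁ + 2ξ₂.
Selectivity: 1ξ₁ / (2ξ₂) = 6.45 → ξ₁ = 12.9 ξ₂.
Substitute: (1·12.9 + 2) ξ₂ = 497.6 → ξ₂ = 33.4 kmol, ξ₁ = 430.8 kmol.
Outlet amounts (n = n₀ + Σ ν·ξ):
  F: 591 − 1(430.8) − 2(33.4) = 93.38
  D: 0 + 1(430.8) = 430.8
  G: 0 + 2(33.4) = 66.79

431 kmol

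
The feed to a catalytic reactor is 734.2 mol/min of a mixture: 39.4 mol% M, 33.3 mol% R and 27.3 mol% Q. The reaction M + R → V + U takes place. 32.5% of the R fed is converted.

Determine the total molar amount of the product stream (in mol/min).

734 mol/min

R reacted = 0.325 × 244.5 = 79.46 mol/min; ν_R = −1, so ξ = 79.46/1 = 79.46 mol/min.
Outlet amounts (n = n₀ + ν ξ):
  M: 289.3 − 1(79.46) = 209.8
  R: 244.5 − 1(79.46) = 165
  V: 0 + 1(79.46) = 79.46
  U: 0 + 1(79.46) = 79.46
  Q: 200.4 (inert)
Total out = 209.8 + 165 + 79.46 + 79.46 + 200.4 = 734.2 mol/min.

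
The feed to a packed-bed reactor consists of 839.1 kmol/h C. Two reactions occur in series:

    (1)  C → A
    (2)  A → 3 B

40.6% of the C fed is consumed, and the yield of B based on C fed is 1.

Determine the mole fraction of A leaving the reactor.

0.0436

Conversion of C: C consumed = 1ξ₁ = 0.406 × 839.1 → ξ₁ = 340.7 kmol/h.
Yield of B: 3ξ₂ / 839.1 = 1 → ξ₂ = 279.7 kmol/h.
Outlet amounts (n = n₀ + Σ ν·ξ):
  C: 839.1 − 1(340.7) = 498.4
  A: 0 + 1(340.7) − 1(279.7) = 60.97
  B: 0 + 3(279.7) = 839.1
Total out = 1398 kmol/h; y_A = 60.97 / 1398 = 0.0436.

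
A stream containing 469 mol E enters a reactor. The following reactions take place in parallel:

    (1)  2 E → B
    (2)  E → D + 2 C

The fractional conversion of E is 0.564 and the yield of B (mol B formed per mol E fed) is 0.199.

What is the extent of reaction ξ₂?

ξ₂ = 77.9 mol

Yield of B: 1ξ₁ / 469 = 0.199 → ξ₁ = 93.33 mol.
Conversion of E: 2ξ₁ + 1ξ₂ = 0.564 × 469 = 264.5 → ξ₂ = 77.85 mol.
Outlet amounts (n = n₀ + Σ ν·ξ):
  E: 469 − 2(93.33) − 1(77.85) = 204.5
  B: 0 + 1(93.33) = 93.33
  D: 0 + 1(77.85) = 77.85
  C: 0 + 2(77.85) = 155.7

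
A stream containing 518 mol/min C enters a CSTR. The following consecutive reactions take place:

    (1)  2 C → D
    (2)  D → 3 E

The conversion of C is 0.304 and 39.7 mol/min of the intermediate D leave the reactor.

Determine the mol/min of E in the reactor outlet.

117 mol/min

Conversion of C: C consumed = 2ξ₁ = 0.304 × 518 → ξ₁ = 78.74 mol/min.
D balance: n_D = 0 + 1ξ₁ − 1ξ₂ = 39.7 → ξ₂ = (1·78.74 − 39.7)/1 = 39.04 mol/min.
Outlet amounts (n = n₀ + Σ ν·ξ):
  C: 518 − 2(78.74) = 360.5
  D: 0 + 1(78.74) − 1(39.04) = 39.7
  E: 0 + 3(39.04) = 117.1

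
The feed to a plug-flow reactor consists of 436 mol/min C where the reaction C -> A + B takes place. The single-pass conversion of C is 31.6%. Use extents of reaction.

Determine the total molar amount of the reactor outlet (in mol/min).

574 mol/min

C reacted = 0.316 × 436 = 137.8 mol/min; ν_C = −1, so ξ = 137.8/1 = 137.8 mol/min.
Outlet amounts (n = n₀ + ν ξ):
  C: 436 − 1(137.8) = 298.2
  A: 0 + 1(137.8) = 137.8
  B: 0 + 1(137.8) = 137.8
Total out = 298.2 + 137.8 + 137.8 = 573.8 mol/min.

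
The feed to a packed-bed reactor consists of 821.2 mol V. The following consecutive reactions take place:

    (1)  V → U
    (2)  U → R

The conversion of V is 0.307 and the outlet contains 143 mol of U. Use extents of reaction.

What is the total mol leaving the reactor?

Conversion of V: V consumed = 1ξ₁ = 0.307 × 821.2 → ξ₁ = 252.1 mol.
U balance: n_U = 0 + 1ξ₁ − 1ξ₂ = 143 → ξ₂ = (1·252.1 − 143)/1 = 109.1 mol.
Outlet amounts (n = n₀ + Σ ν·ξ):
  V: 821.2 − 1(252.1) = 569.1
  U: 0 + 1(252.1) − 1(109.1) = 143
  R: 0 + 1(109.1) = 109.1
Total out = 569.1 + 143 + 109.1 = 821.2 mol.

821 mol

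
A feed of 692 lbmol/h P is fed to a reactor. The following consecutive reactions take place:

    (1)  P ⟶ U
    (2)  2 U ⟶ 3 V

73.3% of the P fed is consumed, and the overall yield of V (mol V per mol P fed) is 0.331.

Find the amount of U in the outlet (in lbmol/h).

355 lbmol/h

Conversion of P: P consumed = 1ξ₁ = 0.733 × 692 → ξ₁ = 507.2 lbmol/h.
Yield of V: 3ξ₂ / 692 = 0.331 → ξ₂ = 76.35 lbmol/h.
Outlet amounts (n = n₀ + Σ ν·ξ):
  P: 692 − 1(507.2) = 184.8
  U: 0 + 1(507.2) − 2(76.35) = 354.5
  V: 0 + 3(76.35) = 229.1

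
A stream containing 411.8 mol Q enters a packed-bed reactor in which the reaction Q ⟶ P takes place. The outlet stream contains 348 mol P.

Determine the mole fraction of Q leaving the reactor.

For P: n = n₀ + 1ξ → 348 = 0 + 1ξ, giving ξ = 348 mol.
Outlet amounts (n = n₀ + ν ξ):
  Q: 411.8 − 1(348) = 63.8
  P: 0 + 1(348) = 348
Total out = 411.8 mol; y_Q = 63.8 / 411.8 = 0.1549.

0.155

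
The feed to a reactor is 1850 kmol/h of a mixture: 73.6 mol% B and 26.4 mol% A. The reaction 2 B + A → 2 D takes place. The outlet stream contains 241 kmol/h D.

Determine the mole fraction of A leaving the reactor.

0.213

For D: n = n₀ + 2ξ → 241 = 0 + 2ξ, giving ξ = 120.5 kmol/h.
Outlet amounts (n = n₀ + ν ξ):
  B: 1362 − 2(120.5) = 1121
  A: 488.4 − 1(120.5) = 367.9
  D: 0 + 2(120.5) = 241
Total out = 1730 kmol/h; y_A = 367.9 / 1730 = 0.2127.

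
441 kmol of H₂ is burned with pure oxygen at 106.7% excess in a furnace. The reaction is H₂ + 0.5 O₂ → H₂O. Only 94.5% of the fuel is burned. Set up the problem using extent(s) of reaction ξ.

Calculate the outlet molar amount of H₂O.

417 kmol

Stoichiometric O₂ = 0.5 × 441 = 220.5 kmol; O₂ fed = 220.5 × 2.067 = 455.8 kmol.
Fuel reacted = 0.945 × 441 → ξ = 416.7 kmol.
Outlet (n = n₀ + ν ξ):
  H₂: 441 − 1(416.7) = 24.25
  O₂: 455.8 − 0.5(416.7) = 247.4
  H₂O: 0 + 1(416.7) = 416.7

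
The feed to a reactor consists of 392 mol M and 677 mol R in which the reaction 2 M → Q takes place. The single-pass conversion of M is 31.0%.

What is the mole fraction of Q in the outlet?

0.0603

M reacted = 0.31 × 392 = 121.5 mol; ν_M = −2, so ξ = 121.5/2 = 60.76 mol.
Outlet amounts (n = n₀ + ν ξ):
  M: 392 − 2(60.76) = 270.5
  Q: 0 + 1(60.76) = 60.76
  R: 677 (inert)
Total out = 1008 mol; y_Q = 60.76 / 1008 = 0.06026.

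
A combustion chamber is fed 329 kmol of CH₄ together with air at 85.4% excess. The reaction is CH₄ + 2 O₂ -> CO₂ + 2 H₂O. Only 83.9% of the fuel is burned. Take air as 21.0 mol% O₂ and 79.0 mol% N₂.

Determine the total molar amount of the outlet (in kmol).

Stoichiometric O₂ = 2 × 329 = 658 kmol; O₂ fed = 658 × 1.854 = 1220 kmol.
N₂ fed = 1220 × 79/21 = 4589 kmol.
Fuel reacted = 0.839 × 329 → ξ = 276 kmol.
Outlet (n = n₀ + ν ξ):
  CH₄: 329 − 1(276) = 52.97
  O₂: 1220 − 2(276) = 667.9
  N₂: 4589 (inert)
  CO₂: 0 + 1(276) = 276
  H₂O: 0 + 2(276) = 552.1
Total out = 52.97 + 667.9 + 4589 + 276 + 552.1 = 6138 kmol.

6140 kmol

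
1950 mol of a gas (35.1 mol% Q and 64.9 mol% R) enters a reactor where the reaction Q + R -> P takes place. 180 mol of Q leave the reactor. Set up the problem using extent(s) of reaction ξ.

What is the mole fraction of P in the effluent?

0.349

For Q: n = n₀ − 1ξ → 180 = 684.5 − 1ξ, giving ξ = 504.5 mol.
Outlet amounts (n = n₀ + ν ξ):
  Q: 684.5 − 1(504.5) = 180
  R: 1266 − 1(504.5) = 761.1
  P: 0 + 1(504.5) = 504.5
Total out = 1446 mol; y_P = 504.5 / 1446 = 0.349.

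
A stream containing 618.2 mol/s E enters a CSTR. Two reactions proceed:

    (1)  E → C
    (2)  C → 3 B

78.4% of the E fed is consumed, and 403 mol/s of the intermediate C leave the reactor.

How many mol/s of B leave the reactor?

245 mol/s

Conversion of E: E consumed = 1ξ₁ = 0.784 × 618.2 → ξ₁ = 484.7 mol/s.
C balance: n_C = 0 + 1ξ₁ − 1ξ₂ = 403 → ξ₂ = (1·484.7 − 403)/1 = 81.67 mol/s.
Outlet amounts (n = n₀ + Σ ν·ξ):
  E: 618.2 − 1(484.7) = 133.5
  C: 0 + 1(484.7) − 1(81.67) = 403
  B: 0 + 3(81.67) = 245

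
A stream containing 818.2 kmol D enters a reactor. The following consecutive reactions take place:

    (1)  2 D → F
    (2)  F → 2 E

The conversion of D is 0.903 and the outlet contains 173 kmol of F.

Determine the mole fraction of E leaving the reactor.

0.609

Conversion of D: D consumed = 2ξ₁ = 0.903 × 818.2 → ξ₁ = 369.4 kmol.
F balance: n_F = 0 + 1ξ₁ − 1ξ₂ = 173 → ξ₂ = (1·369.4 − 173)/1 = 196.4 kmol.
Outlet amounts (n = n₀ + Σ ν·ξ):
  D: 818.2 − 2(369.4) = 79.37
  F: 0 + 1(369.4) − 1(196.4) = 173
  E: 0 + 2(196.4) = 392.8
Total out = 645.2 kmol; y_E = 392.8 / 645.2 = 0.6089.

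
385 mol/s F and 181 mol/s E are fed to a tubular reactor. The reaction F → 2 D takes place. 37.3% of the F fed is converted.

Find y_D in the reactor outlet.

F reacted = 0.373 × 385 = 143.6 mol/s; ν_F = −1, so ξ = 143.6/1 = 143.6 mol/s.
Outlet amounts (n = n₀ + ν ξ):
  F: 385 − 1(143.6) = 241.4
  D: 0 + 2(143.6) = 287.2
  E: 181 (inert)
Total out = 709.6 mol/s; y_D = 287.2 / 709.6 = 0.4047.

0.405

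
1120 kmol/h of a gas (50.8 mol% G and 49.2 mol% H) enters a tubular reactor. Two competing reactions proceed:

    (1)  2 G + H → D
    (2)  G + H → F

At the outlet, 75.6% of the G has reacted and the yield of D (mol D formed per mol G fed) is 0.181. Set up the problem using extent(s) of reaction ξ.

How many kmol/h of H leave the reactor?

224 kmol/h

Yield of D: 1ξ₁ / 569 = 0.181 → ξ₁ = 103 kmol/h.
Conversion of G: 2ξ₁ + 1ξ₂ = 0.756 × 569 = 430.1 → ξ₂ = 224.2 kmol/h.
Outlet amounts (n = n₀ + Σ ν·ξ):
  G: 569 − 2(103) − 1(224.2) = 138.8
  H: 551 − 1(103) − 1(224.2) = 223.9
  D: 0 + 1(103) = 103
  F: 0 + 1(224.2) = 224.2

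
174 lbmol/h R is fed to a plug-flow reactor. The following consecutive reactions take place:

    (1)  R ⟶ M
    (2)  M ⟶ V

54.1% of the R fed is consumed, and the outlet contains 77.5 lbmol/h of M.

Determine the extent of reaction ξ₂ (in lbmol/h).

Conversion of R: R consumed = 1ξ₁ = 0.541 × 174 → ξ₁ = 94.13 lbmol/h.
M balance: n_M = 0 + 1ξ₁ − 1ξ₂ = 77.5 → ξ₂ = (1·94.13 − 77.5)/1 = 16.63 lbmol/h.
Outlet amounts (n = n₀ + Σ ν·ξ):
  R: 174 − 1(94.13) = 79.87
  M: 0 + 1(94.13) − 1(16.63) = 77.5
  V: 0 + 1(16.63) = 16.63

ξ₂ = 16.6 lbmol/h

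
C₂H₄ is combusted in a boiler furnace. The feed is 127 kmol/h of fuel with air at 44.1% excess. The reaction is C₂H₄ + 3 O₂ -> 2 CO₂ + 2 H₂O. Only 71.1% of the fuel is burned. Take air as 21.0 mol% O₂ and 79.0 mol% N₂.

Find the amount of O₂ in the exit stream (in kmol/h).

278 kmol/h

Stoichiometric O₂ = 3 × 127 = 381 kmol/h; O₂ fed = 381 × 1.441 = 549 kmol/h.
N₂ fed = 549 × 79/21 = 2065 kmol/h.
Fuel reacted = 0.711 × 127 → ξ = 90.3 kmol/h.
Outlet (n = n₀ + ν ξ):
  C₂H₄: 127 − 1(90.3) = 36.7
  O₂: 549 − 3(90.3) = 278.1
  N₂: 2065 (inert)
  CO₂: 0 + 2(90.3) = 180.6
  H₂O: 0 + 2(90.3) = 180.6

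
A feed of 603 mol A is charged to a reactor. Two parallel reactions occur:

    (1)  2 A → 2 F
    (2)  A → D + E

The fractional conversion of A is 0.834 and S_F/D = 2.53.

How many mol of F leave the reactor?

Conversion of A: A consumed = 0.834 × 603 = 502.9 mol = 2ξ₁ + 1ξ₂.
Selectivity: 2ξ₁ / (1ξ₂) = 2.53 → ξ₁ = 1.265 ξ₂.
Substitute: (2·1.265 + 1) ξ₂ = 502.9 → ξ₂ = 142.5 mol, ξ₁ = 180.2 mol.
Outlet amounts (n = n₀ + Σ ν·ξ):
  A: 603 − 2(180.2) − 1(142.5) = 100.1
  F: 0 + 2(180.2) = 360.4
  D: 0 + 1(142.5) = 142.5
  E: 0 + 1(142.5) = 142.5

360 mol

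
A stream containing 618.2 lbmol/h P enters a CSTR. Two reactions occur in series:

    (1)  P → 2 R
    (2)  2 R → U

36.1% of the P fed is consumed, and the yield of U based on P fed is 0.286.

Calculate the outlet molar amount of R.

Conversion of P: P consumed = 1ξ₁ = 0.361 × 618.2 → ξ₁ = 223.2 lbmol/h.
Yield of U: 1ξ₂ / 618.2 = 0.286 → ξ₂ = 176.8 lbmol/h.
Outlet amounts (n = n₀ + Σ ν·ξ):
  P: 618.2 − 1(223.2) = 395
  R: 0 + 2(223.2) − 2(176.8) = 92.73
  U: 0 + 1(176.8) = 176.8

92.7 lbmol/h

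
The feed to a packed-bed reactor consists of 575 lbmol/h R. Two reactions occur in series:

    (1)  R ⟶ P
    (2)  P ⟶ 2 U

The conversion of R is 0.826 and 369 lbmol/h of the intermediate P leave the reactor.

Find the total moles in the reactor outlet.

681 lbmol/h

Conversion of R: R consumed = 1ξ₁ = 0.826 × 575 → ξ₁ = 474.9 lbmol/h.
P balance: n_P = 0 + 1ξ₁ − 1ξ₂ = 369 → ξ₂ = (1·474.9 − 369)/1 = 105.9 lbmol/h.
Outlet amounts (n = n₀ + Σ ν·ξ):
  R: 575 − 1(474.9) = 100.1
  P: 0 + 1(474.9) − 1(105.9) = 369
  U: 0 + 2(105.9) = 211.9
Total out = 100.1 + 369 + 211.9 = 681 lbmol/h.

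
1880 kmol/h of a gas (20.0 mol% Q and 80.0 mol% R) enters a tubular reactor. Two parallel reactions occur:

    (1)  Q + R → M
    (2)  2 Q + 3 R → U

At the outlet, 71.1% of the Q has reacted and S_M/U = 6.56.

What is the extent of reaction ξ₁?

Conversion of Q: Q consumed = 0.711 × 376 = 267.3 kmol/h = 1ξ₁ + 2ξ₂.
Selectivity: 1ξ₁ / (1ξ₂) = 6.56 → ξ₁ = 6.56 ξ₂.
Substitute: (1·6.56 + 2) ξ₂ = 267.3 → ξ₂ = 31.23 kmol/h, ξ₁ = 204.9 kmol/h.
Outlet amounts (n = n₀ + Σ ν·ξ):
  Q: 376 − 1(204.9) − 2(31.23) = 108.7
  R: 1504 − 1(204.9) − 3(31.23) = 1205
  M: 0 + 1(204.9) = 204.9
  U: 0 + 1(31.23) = 31.23

ξ₁ = 205 kmol/h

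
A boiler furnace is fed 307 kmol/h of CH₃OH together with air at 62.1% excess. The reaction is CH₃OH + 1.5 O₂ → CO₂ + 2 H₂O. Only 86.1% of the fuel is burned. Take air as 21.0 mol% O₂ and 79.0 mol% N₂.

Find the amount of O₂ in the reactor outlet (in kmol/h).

350 kmol/h

Stoichiometric O₂ = 1.5 × 307 = 460.5 kmol/h; O₂ fed = 460.5 × 1.621 = 746.5 kmol/h.
N₂ fed = 746.5 × 79/21 = 2808 kmol/h.
Fuel reacted = 0.861 × 307 → ξ = 264.3 kmol/h.
Outlet (n = n₀ + ν ξ):
  CH₃OH: 307 − 1(264.3) = 42.67
  O₂: 746.5 − 1.5(264.3) = 350
  N₂: 2808 (inert)
  CO₂: 0 + 1(264.3) = 264.3
  H₂O: 0 + 2(264.3) = 528.7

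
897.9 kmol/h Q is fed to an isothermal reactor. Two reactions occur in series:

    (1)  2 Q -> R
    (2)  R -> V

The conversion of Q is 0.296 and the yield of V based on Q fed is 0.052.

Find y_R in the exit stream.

0.113

Conversion of Q: Q consumed = 2ξ₁ = 0.296 × 897.9 → ξ₁ = 132.9 kmol/h.
Yield of V: 1ξ₂ / 897.9 = 0.052 → ξ₂ = 46.69 kmol/h.
Outlet amounts (n = n₀ + Σ ν·ξ):
  Q: 897.9 − 2(132.9) = 632.1
  R: 0 + 1(132.9) − 1(46.69) = 86.2
  V: 0 + 1(46.69) = 46.69
Total out = 765 kmol/h; y_R = 86.2 / 765 = 0.1127.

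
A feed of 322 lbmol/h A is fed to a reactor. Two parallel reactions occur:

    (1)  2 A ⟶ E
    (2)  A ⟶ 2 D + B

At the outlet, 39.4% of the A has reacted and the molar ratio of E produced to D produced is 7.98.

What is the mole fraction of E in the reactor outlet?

0.229

Conversion of A: A consumed = 0.394 × 322 = 126.9 lbmol/h = 2ξ₁ + 1ξ₂.
Selectivity: 1ξ₁ / (2ξ₂) = 7.98 → ξ₁ = 15.96 ξ₂.
Substitute: (2·15.96 + 1) ξ₂ = 126.9 → ξ₂ = 3.854 lbmol/h, ξ₁ = 61.51 lbmol/h.
Outlet amounts (n = n₀ + Σ ν·ξ):
  A: 322 − 2(61.51) − 1(3.854) = 195.1
  E: 0 + 1(61.51) = 61.51
  D: 0 + 2(3.854) = 7.708
  B: 0 + 1(3.854) = 3.854
Total out = 268.2 lbmol/h; y_E = 61.51 / 268.2 = 0.2293.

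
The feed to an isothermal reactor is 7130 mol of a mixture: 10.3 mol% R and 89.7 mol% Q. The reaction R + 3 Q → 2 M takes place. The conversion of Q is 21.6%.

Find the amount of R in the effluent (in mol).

Q reacted = 0.216 × 6396 = 1381 mol; ν_Q = −3, so ξ = 1381/3 = 460.5 mol.
Outlet amounts (n = n₀ + ν ξ):
  R: 734.4 − 1(460.5) = 273.9
  Q: 6396 − 3(460.5) = 5014
  M: 0 + 2(460.5) = 921

274 mol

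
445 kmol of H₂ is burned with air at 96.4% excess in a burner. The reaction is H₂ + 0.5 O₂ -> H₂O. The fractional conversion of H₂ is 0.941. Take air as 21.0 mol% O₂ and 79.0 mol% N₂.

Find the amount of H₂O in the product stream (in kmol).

419 kmol

Stoichiometric O₂ = 0.5 × 445 = 222.5 kmol; O₂ fed = 222.5 × 1.964 = 437 kmol.
N₂ fed = 437 × 79/21 = 1644 kmol.
Fuel reacted = 0.941 × 445 → ξ = 418.7 kmol.
Outlet (n = n₀ + ν ξ):
  H₂: 445 − 1(418.7) = 26.25
  O₂: 437 − 0.5(418.7) = 227.6
  N₂: 1644 (inert)
  H₂O: 0 + 1(418.7) = 418.7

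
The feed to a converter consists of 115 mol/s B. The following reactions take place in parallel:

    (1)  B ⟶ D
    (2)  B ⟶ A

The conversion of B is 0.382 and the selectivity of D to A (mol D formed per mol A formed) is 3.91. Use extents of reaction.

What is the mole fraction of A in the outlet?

0.0778

Conversion of B: B consumed = 0.382 × 115 = 43.93 mol/s = 1ξ₁ + 1ξ₂.
Selectivity: 1ξ₁ / (1ξ₂) = 3.91 → ξ₁ = 3.91 ξ₂.
Substitute: (1·3.91 + 1) ξ₂ = 43.93 → ξ₂ = 8.947 mol/s, ξ₁ = 34.98 mol/s.
Outlet amounts (n = n₀ + Σ ν·ξ):
  B: 115 − 1(34.98) − 1(8.947) = 71.07
  D: 0 + 1(34.98) = 34.98
  A: 0 + 1(8.947) = 8.947
Total out = 115 mol/s; y_A = 8.947 / 115 = 0.0778.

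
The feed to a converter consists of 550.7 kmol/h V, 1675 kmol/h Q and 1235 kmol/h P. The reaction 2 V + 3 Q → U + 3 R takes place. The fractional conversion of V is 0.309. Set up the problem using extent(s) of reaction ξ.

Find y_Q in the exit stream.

V reacted = 0.309 × 550.7 = 170.2 kmol/h; ν_V = −2, so ξ = 170.2/2 = 85.08 kmol/h.
Outlet amounts (n = n₀ + ν ξ):
  V: 550.7 − 2(85.08) = 380.5
  Q: 1675 − 3(85.08) = 1420
  U: 0 + 1(85.08) = 85.08
  R: 0 + 3(85.08) = 255.2
  P: 1235 (inert)
Total out = 3376 kmol/h; y_Q = 1420 / 3376 = 0.4206.

0.421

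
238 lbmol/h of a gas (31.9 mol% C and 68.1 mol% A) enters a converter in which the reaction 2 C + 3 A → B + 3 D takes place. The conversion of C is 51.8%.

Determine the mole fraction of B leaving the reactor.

0.0901

C reacted = 0.518 × 75.92 = 39.33 lbmol/h; ν_C = −2, so ξ = 39.33/2 = 19.66 lbmol/h.
Outlet amounts (n = n₀ + ν ξ):
  C: 75.92 − 2(19.66) = 36.59
  A: 162.1 − 3(19.66) = 103.1
  B: 0 + 1(19.66) = 19.66
  D: 0 + 3(19.66) = 58.99
Total out = 218.3 lbmol/h; y_B = 19.66 / 218.3 = 0.09006.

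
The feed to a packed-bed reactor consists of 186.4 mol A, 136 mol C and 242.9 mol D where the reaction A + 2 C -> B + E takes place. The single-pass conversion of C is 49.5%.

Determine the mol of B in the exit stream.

C reacted = 0.495 × 136 = 67.32 mol; ν_C = −2, so ξ = 67.32/2 = 33.66 mol.
Outlet amounts (n = n₀ + ν ξ):
  A: 186.4 − 1(33.66) = 152.7
  C: 136 − 2(33.66) = 68.68
  B: 0 + 1(33.66) = 33.66
  E: 0 + 1(33.66) = 33.66
  D: 242.9 (inert)

33.7 mol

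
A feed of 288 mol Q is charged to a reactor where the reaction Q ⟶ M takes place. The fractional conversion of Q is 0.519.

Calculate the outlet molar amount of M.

149 mol

Q reacted = 0.519 × 288 = 149.5 mol; ν_Q = −1, so ξ = 149.5/1 = 149.5 mol.
Outlet amounts (n = n₀ + ν ξ):
  Q: 288 − 1(149.5) = 138.5
  M: 0 + 1(149.5) = 149.5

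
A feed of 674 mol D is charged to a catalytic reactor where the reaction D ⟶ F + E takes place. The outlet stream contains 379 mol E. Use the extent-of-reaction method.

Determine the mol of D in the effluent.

295 mol

For E: n = n₀ + 1ξ → 379 = 0 + 1ξ, giving ξ = 379 mol.
Outlet amounts (n = n₀ + ν ξ):
  D: 674 − 1(379) = 295
  F: 0 + 1(379) = 379
  E: 0 + 1(379) = 379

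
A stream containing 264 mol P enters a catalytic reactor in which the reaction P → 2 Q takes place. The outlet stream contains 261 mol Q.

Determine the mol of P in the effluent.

134 mol

For Q: n = n₀ + 2ξ → 261 = 0 + 2ξ, giving ξ = 130.5 mol.
Outlet amounts (n = n₀ + ν ξ):
  P: 264 − 1(130.5) = 133.5
  Q: 0 + 2(130.5) = 261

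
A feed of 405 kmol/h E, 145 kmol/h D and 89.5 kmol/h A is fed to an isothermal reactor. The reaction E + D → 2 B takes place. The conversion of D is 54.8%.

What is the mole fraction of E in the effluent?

D reacted = 0.548 × 145 = 79.46 kmol/h; ν_D = −1, so ξ = 79.46/1 = 79.46 kmol/h.
Outlet amounts (n = n₀ + ν ξ):
  E: 405 − 1(79.46) = 325.5
  D: 145 − 1(79.46) = 65.54
  B: 0 + 2(79.46) = 158.9
  A: 89.5 (inert)
Total out = 639.5 kmol/h; y_E = 325.5 / 639.5 = 0.5091.

0.509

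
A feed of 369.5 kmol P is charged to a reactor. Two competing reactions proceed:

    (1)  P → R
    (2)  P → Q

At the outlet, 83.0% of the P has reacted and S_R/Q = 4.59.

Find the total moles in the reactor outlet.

Conversion of P: P consumed = 0.83 × 369.5 = 306.7 kmol = 1ξ₁ + 1ξ₂.
Selectivity: 1ξ₁ / (1ξ₂) = 4.59 → ξ₁ = 4.59 ξ₂.
Substitute: (1·4.59 + 1) ξ₂ = 306.7 → ξ₂ = 54.86 kmol, ξ₁ = 251.8 kmol.
Outlet amounts (n = n₀ + Σ ν·ξ):
  P: 369.5 − 1(251.8) − 1(54.86) = 62.81
  R: 0 + 1(251.8) = 251.8
  Q: 0 + 1(54.86) = 54.86
Total out = 62.81 + 251.8 + 54.86 = 369.5 kmol.

370 kmol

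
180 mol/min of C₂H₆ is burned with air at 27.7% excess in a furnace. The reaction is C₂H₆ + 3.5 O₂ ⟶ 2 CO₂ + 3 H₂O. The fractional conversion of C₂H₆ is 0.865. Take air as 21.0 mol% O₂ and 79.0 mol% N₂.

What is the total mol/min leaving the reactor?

4090 mol/min

Stoichiometric O₂ = 3.5 × 180 = 630 mol/min; O₂ fed = 630 × 1.277 = 804.5 mol/min.
N₂ fed = 804.5 × 79/21 = 3026 mol/min.
Fuel reacted = 0.865 × 180 → ξ = 155.7 mol/min.
Outlet (n = n₀ + ν ξ):
  C₂H₆: 180 − 1(155.7) = 24.3
  O₂: 804.5 − 3.5(155.7) = 259.6
  N₂: 3026 (inert)
  CO₂: 0 + 2(155.7) = 311.4
  H₂O: 0 + 3(155.7) = 467.1
Total out = 24.3 + 259.6 + 3026 + 311.4 + 467.1 = 4089 mol/min.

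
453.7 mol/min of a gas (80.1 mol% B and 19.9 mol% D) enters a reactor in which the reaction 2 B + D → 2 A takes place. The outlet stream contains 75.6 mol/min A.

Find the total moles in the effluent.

For A: n = n₀ + 2ξ → 75.6 = 0 + 2ξ, giving ξ = 37.8 mol/min.
Outlet amounts (n = n₀ + ν ξ):
  B: 363.4 − 2(37.8) = 287.8
  D: 90.29 − 1(37.8) = 52.49
  A: 0 + 2(37.8) = 75.6
Total out = 287.8 + 52.49 + 75.6 = 415.9 mol/min.

416 mol/min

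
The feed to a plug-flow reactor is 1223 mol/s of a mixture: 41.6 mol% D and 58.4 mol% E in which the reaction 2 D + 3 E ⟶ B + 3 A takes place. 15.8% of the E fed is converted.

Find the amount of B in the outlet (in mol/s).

E reacted = 0.158 × 714.2 = 112.8 mol/s; ν_E = −3, so ξ = 112.8/3 = 37.62 mol/s.
Outlet amounts (n = n₀ + ν ξ):
  D: 508.8 − 2(37.62) = 433.5
  E: 714.2 − 3(37.62) = 601.4
  B: 0 + 1(37.62) = 37.62
  A: 0 + 3(37.62) = 112.8

37.6 mol/s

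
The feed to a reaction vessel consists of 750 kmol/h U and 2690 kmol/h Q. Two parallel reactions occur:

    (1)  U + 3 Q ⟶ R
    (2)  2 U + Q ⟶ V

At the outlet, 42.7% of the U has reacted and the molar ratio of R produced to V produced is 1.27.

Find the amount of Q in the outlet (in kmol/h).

Conversion of U: U consumed = 0.427 × 750 = 320.2 kmol/h = 1ξ₁ + 2ξ₂.
Selectivity: 1ξ₁ / (1ξ₂) = 1.27 → ξ₁ = 1.27 ξ₂.
Substitute: (1·1.27 + 2) ξ₂ = 320.2 → ξ₂ = 97.94 kmol/h, ξ₁ = 124.4 kmol/h.
Outlet amounts (n = n₀ + Σ ν·ξ):
  U: 750 − 1(124.4) − 2(97.94) = 429.8
  Q: 2690 − 3(124.4) − 1(97.94) = 2219
  R: 0 + 1(124.4) = 124.4
  V: 0 + 1(97.94) = 97.94

2220 kmol/h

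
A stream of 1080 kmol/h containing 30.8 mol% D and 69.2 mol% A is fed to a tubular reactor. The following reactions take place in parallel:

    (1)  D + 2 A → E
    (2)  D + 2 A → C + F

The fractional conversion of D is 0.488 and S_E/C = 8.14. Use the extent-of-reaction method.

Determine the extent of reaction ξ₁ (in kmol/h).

ξ₁ = 145 kmol/h

Conversion of D: D consumed = 0.488 × 332.6 = 162.3 kmol/h = 1ξ₁ + 1ξ₂.
Selectivity: 1ξ₁ / (1ξ₂) = 8.14 → ξ₁ = 8.14 ξ₂.
Substitute: (1·8.14 + 1) ξ₂ = 162.3 → ξ₂ = 17.76 kmol/h, ξ₁ = 144.6 kmol/h.
Outlet amounts (n = n₀ + Σ ν·ξ):
  D: 332.6 − 1(144.6) − 1(17.76) = 170.3
  A: 747.4 − 2(144.6) − 2(17.76) = 422.7
  E: 0 + 1(144.6) = 144.6
  C: 0 + 1(17.76) = 17.76
  F: 0 + 1(17.76) = 17.76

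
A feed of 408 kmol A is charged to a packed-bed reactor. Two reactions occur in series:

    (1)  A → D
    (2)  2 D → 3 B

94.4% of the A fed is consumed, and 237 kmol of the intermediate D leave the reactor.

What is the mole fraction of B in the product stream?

Conversion of A: A consumed = 1ξ₁ = 0.944 × 408 → ξ₁ = 385.2 kmol.
D balance: n_D = 0 + 1ξ₁ − 2ξ₂ = 237 → ξ₂ = (1·385.2 − 237)/2 = 74.08 kmol.
Outlet amounts (n = n₀ + Σ ν·ξ):
  A: 408 − 1(385.2) = 22.85
  D: 0 + 1(385.2) − 2(74.08) = 237
  B: 0 + 3(74.08) = 222.2
Total out = 482.1 kmol; y_B = 222.2 / 482.1 = 0.461.

0.461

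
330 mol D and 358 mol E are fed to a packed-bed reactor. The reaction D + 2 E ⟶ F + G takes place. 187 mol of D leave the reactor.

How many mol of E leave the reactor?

For D: n = n₀ − 1ξ → 187 = 330 − 1ξ, giving ξ = 143 mol.
Outlet amounts (n = n₀ + ν ξ):
  D: 330 − 1(143) = 187
  E: 358 − 2(143) = 72
  F: 0 + 1(143) = 143
  G: 0 + 1(143) = 143

72 mol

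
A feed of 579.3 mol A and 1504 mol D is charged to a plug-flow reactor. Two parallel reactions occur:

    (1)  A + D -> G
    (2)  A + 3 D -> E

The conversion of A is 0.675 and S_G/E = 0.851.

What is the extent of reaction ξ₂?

Conversion of A: A consumed = 0.675 × 579.3 = 391 mol = 1ξ₁ + 1ξ₂.
Selectivity: 1ξ₁ / (1ξ₂) = 0.851 → ξ₁ = 0.851 ξ₂.
Substitute: (1·0.851 + 1) ξ₂ = 391 → ξ₂ = 211.3 mol, ξ₁ = 179.8 mol.
Outlet amounts (n = n₀ + Σ ν·ξ):
  A: 579.3 − 1(179.8) − 1(211.3) = 188.3
  D: 1504 − 1(179.8) − 3(211.3) = 690.5
  G: 0 + 1(179.8) = 179.8
  E: 0 + 1(211.3) = 211.3

ξ₂ = 211 mol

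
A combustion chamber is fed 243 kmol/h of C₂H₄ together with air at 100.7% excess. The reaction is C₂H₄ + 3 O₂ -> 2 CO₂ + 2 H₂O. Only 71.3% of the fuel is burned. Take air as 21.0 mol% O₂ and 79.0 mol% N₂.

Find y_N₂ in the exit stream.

0.763

Stoichiometric O₂ = 3 × 243 = 729 kmol/h; O₂ fed = 729 × 2.007 = 1463 kmol/h.
N₂ fed = 1463 × 79/21 = 5504 kmol/h.
Fuel reacted = 0.713 × 243 → ξ = 173.3 kmol/h.
Outlet (n = n₀ + ν ξ):
  C₂H₄: 243 − 1(173.3) = 69.74
  O₂: 1463 − 3(173.3) = 943.3
  N₂: 5504 (inert)
  CO₂: 0 + 2(173.3) = 346.5
  H₂O: 0 + 2(173.3) = 346.5
Total out = 7210 kmol/h; y_N₂ = 5504 / 7210 = 0.7634.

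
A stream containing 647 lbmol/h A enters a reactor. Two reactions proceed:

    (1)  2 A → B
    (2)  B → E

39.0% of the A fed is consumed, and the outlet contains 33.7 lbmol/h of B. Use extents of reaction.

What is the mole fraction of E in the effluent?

0.178

Conversion of A: A consumed = 2ξ₁ = 0.39 × 647 → ξ₁ = 126.2 lbmol/h.
B balance: n_B = 0 + 1ξ₁ − 1ξ₂ = 33.7 → ξ₂ = (1·126.2 − 33.7)/1 = 92.47 lbmol/h.
Outlet amounts (n = n₀ + Σ ν·ξ):
  A: 647 − 2(126.2) = 394.7
  B: 0 + 1(126.2) − 1(92.47) = 33.7
  E: 0 + 1(92.47) = 92.47
Total out = 520.8 lbmol/h; y_E = 92.47 / 520.8 = 0.1775.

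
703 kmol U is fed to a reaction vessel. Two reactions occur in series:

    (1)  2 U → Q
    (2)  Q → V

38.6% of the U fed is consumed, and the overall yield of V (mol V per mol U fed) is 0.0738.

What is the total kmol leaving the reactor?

Conversion of U: U consumed = 2ξ₁ = 0.386 × 703 → ξ₁ = 135.7 kmol.
Yield of V: 1ξ₂ / 703 = 0.0738 → ξ₂ = 51.88 kmol.
Outlet amounts (n = n₀ + Σ ν·ξ):
  U: 703 − 2(135.7) = 431.6
  Q: 0 + 1(135.7) − 1(51.88) = 83.8
  V: 0 + 1(51.88) = 51.88
Total out = 431.6 + 83.8 + 51.88 = 567.3 kmol.

567 kmol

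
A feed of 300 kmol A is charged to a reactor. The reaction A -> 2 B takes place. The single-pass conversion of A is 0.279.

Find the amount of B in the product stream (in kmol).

167 kmol

A reacted = 0.279 × 300 = 83.7 kmol; ν_A = −1, so ξ = 83.7/1 = 83.7 kmol.
Outlet amounts (n = n₀ + ν ξ):
  A: 300 − 1(83.7) = 216.3
  B: 0 + 2(83.7) = 167.4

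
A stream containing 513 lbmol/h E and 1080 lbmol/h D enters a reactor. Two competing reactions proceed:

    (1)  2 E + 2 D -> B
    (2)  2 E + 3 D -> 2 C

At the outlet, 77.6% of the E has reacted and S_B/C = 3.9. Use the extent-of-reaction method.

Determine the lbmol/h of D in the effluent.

659 lbmol/h

Conversion of E: E consumed = 0.776 × 513 = 398.1 lbmol/h = 2ξ₁ + 2ξ₂.
Selectivity: 1ξ₁ / (2ξ₂) = 3.9 → ξ₁ = 7.8 ξ₂.
Substitute: (2·7.8 + 2) ξ₂ = 398.1 → ξ₂ = 22.62 lbmol/h, ξ₁ = 176.4 lbmol/h.
Outlet amounts (n = n₀ + Σ ν·ξ):
  E: 513 − 2(176.4) − 2(22.62) = 114.9
  D: 1080 − 2(176.4) − 3(22.62) = 659.3
  B: 0 + 1(176.4) = 176.4
  C: 0 + 2(22.62) = 45.24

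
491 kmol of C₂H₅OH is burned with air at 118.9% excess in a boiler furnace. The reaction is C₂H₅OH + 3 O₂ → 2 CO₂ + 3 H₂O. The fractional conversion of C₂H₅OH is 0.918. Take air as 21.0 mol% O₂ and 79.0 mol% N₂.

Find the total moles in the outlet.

Stoichiometric O₂ = 3 × 491 = 1473 kmol; O₂ fed = 1473 × 2.189 = 3224 kmol.
N₂ fed = 3224 × 79/21 = 12130 kmol.
Fuel reacted = 0.918 × 491 → ξ = 450.7 kmol.
Outlet (n = n₀ + ν ξ):
  C₂H₅OH: 491 − 1(450.7) = 40.26
  O₂: 3224 − 3(450.7) = 1872
  N₂: 12130 (inert)
  CO₂: 0 + 2(450.7) = 901.5
  H₂O: 0 + 3(450.7) = 1352
Total out = 40.26 + 1872 + 12130 + 901.5 + 1352 = 16300 kmol.

16300 kmol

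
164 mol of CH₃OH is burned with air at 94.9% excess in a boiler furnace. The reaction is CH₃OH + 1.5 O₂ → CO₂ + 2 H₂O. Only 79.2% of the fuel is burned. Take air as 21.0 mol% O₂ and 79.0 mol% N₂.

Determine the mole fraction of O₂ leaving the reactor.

0.113

Stoichiometric O₂ = 1.5 × 164 = 246 mol; O₂ fed = 246 × 1.949 = 479.5 mol.
N₂ fed = 479.5 × 79/21 = 1804 mol.
Fuel reacted = 0.792 × 164 → ξ = 129.9 mol.
Outlet (n = n₀ + ν ξ):
  CH₃OH: 164 − 1(129.9) = 34.11
  O₂: 479.5 − 1.5(129.9) = 284.6
  N₂: 1804 (inert)
  CO₂: 0 + 1(129.9) = 129.9
  H₂O: 0 + 2(129.9) = 259.8
Total out = 2512 mol; y_O₂ = 284.6 / 2512 = 0.1133.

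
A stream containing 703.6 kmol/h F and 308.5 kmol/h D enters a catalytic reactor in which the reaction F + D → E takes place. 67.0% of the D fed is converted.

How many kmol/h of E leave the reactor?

D reacted = 0.67 × 308.5 = 206.7 kmol/h; ν_D = −1, so ξ = 206.7/1 = 206.7 kmol/h.
Outlet amounts (n = n₀ + ν ξ):
  F: 703.6 − 1(206.7) = 496.9
  D: 308.5 − 1(206.7) = 101.8
  E: 0 + 1(206.7) = 206.7

207 kmol/h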